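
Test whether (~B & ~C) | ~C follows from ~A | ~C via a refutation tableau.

No

Initial set: {(~A | ~C); ~((~B & ~C) | ~C)}.
~((~B & ~C) | ~C): α-rule — add ~(~B & ~C), ~~C.
(~A | ~C): β-rule — branch into ~A  //  ~C.
  branch 1 (add ~A):
    ~(~B & ~C): β-rule — branch into ~~B  //  ~~C.
      branch 1.1 (add ~~B):
        ○ open, literals {A=F, B=T, C=T}.
      branch 1.2 (add ~~C):
        ○ open, literals {A=F, C=T}.
  branch 2 (add ~C):
    × closes — contains both C and ~C.
1 branch closed, 2 open.
An open branch gives a countermodel: A=F, B=T, C=T (unmentioned atoms arbitrary); the premises hold there but the conclusion fails.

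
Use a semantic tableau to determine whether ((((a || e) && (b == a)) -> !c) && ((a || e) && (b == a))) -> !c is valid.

Assume the negation and expand:
Initial set: {!(((((a || e) && (b == a)) -> !c) && ((a || e) && (b == a))) -> !c)}.
!(((((a || e) && (b == a)) -> !c) && ((a || e) && (b == a))) -> !c): α-rule — add ((((a || e) && (b == a)) -> !c) && ((a || e) && (b == a))), !!c.
((((a || e) && (b == a)) -> !c) && ((a || e) && (b == a))): α-rule — add (((a || e) && (b == a)) -> !c), ((a || e) && (b == a)).
((a || e) && (b == a)): α-rule — add (a || e), (b == a).
(((a || e) && (b == a)) -> !c): β-rule — branch into !((a || e) && (b == a))  //  !c.
  branch 1 (add !((a || e) && (b == a))):
    (a || e): β-rule — branch into a  //  e.
      branch 1.1 (add a):
        (b == a): β-rule — branch into b, a  //  !b, !a.
          branch 1.1.1 (add b, a):
            !((a || e) && (b == a)): β-rule — branch into !(a || e)  //  !(b == a).
              branch 1.1.1.1 (add !(a || e)):
                !(a || e): α-rule — add !a, !e.
                × closes — contains both a and !a.
              branch 1.1.1.2 (add !(b == a)):
                !(b == a): β-rule — branch into b, !a  //  !b, a.
                  branch 1.1.1.2.1 (add b, !a):
                    × closes — contains both a and !a.
                  branch 1.1.1.2.2 (add !b, a):
                    × closes — contains both b and !b.
          branch 1.1.2 (add !b, !a):
            × closes — contains both a and !a.
      branch 1.2 (add e):
        (b == a): β-rule — branch into b, a  //  !b, !a.
          branch 1.2.1 (add b, a):
            !((a || e) && (b == a)): β-rule — branch into !(a || e)  //  !(b == a).
              branch 1.2.1.1 (add !(a || e)):
                !(a || e): α-rule — add !a, !e.
                × closes — contains both a and !a.
              branch 1.2.1.2 (add !(b == a)):
                !(b == a): β-rule — branch into b, !a  //  !b, a.
                  branch 1.2.1.2.1 (add b, !a):
                    × closes — contains both a and !a.
                  branch 1.2.1.2.2 (add !b, a):
                    × closes — contains both b and !b.
          branch 1.2.2 (add !b, !a):
            !((a || e) && (b == a)): β-rule — branch into !(a || e)  //  !(b == a).
              branch 1.2.2.1 (add !(a || e)):
                !(a || e): α-rule — add !a, !e.
                × closes — contains both e and !e.
              branch 1.2.2.2 (add !(b == a)):
                !(b == a): β-rule — branch into b, !a  //  !b, a.
                  branch 1.2.2.2.1 (add b, !a):
                    × closes — contains both b and !b.
                  branch 1.2.2.2.2 (add !b, a):
                    × closes — contains both a and !a.
  branch 2 (add !c):
    × closes — contains both c and !c.
All 11 branches close.
Every branch closed, so the negation is unsatisfiable and the formula is valid.

Valid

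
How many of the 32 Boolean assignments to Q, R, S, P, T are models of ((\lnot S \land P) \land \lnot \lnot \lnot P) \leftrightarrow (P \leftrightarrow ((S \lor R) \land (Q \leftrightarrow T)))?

16

Initial set: {(((\lnot S \land P) \land \lnot \lnot \lnot P) \leftrightarrow (P \leftrightarrow ((S \lor R) \land (Q \leftrightarrow T))))}.
(((\lnot S \land P) \land \lnot \lnot \lnot P) \leftrightarrow (P \leftrightarrow ((S \lor R) \land (Q \leftrightarrow T)))): β-rule — branch into ((\lnot S \land P) \land \lnot \lnot \lnot P), (P \leftrightarrow ((S \lor R) \land (Q \leftrightarrow T)))  //  \lnot ((\lnot S \land P) \land \lnot \lnot \lnot P), \lnot (P \leftrightarrow ((S \lor R) \land (Q \leftrightarrow T))).
  branch 1 (add ((\lnot S \land P) \land \lnot \lnot \lnot P), (P \leftrightarrow ((S \lor R) \land (Q \leftrightarrow T)))):
    ((\lnot S \land P) \land \lnot \lnot \lnot P): α-rule — add (\lnot S \land P), \lnot \lnot \lnot P.
    (\lnot S \land P): α-rule — add \lnot S, P.
    \lnot \lnot \lnot P: drop double negation, giving \lnot P.
    × closes — contains both P and \lnot P.
  branch 2 (add \lnot ((\lnot S \land P) \land \lnot \lnot \lnot P), \lnot (P \leftrightarrow ((S \lor R) \land (Q \leftrightarrow T)))):
    \lnot ((\lnot S \land P) \land \lnot \lnot \lnot P): β-rule — branch into \lnot (\lnot S \land P)  //  \lnot \lnot \lnot \lnot P.
      branch 2.1 (add \lnot (\lnot S \land P)):
        \lnot (P \leftrightarrow ((S \lor R) \land (Q \leftrightarrow T))): β-rule — branch into P, \lnot ((S \lor R) \land (Q \leftrightarrow T))  //  \lnot P, ((S \lor R) \land (Q \leftrightarrow T)).
          branch 2.1.1 (add P, \lnot ((S \lor R) \land (Q \leftrightarrow T))):
            \lnot (\lnot S \land P): β-rule — branch into \lnot \lnot S  //  \lnot P.
              branch 2.1.1.1 (add \lnot \lnot S):
                \lnot ((S \lor R) \land (Q \leftrightarrow T)): β-rule — branch into \lnot (S \lor R)  //  \lnot (Q \leftrightarrow T).
                  branch 2.1.1.1.1 (add \lnot (S \lor R)):
                    \lnot (S \lor R): α-rule — add \lnot S, \lnot R.
                    × closes — contains both S and \lnot S.
                  branch 2.1.1.1.2 (add \lnot (Q \leftrightarrow T)):
                    \lnot (Q \leftrightarrow T): β-rule — branch into Q, \lnot T  //  \lnot Q, T.
                      branch 2.1.1.1.2.1 (add Q, \lnot T):
                        ○ open, literals {P=T, Q=T, S=T, T=F}.
                      branch 2.1.1.1.2.2 (add \lnot Q, T):
                        ○ open, literals {P=T, Q=F, S=T, T=T}.
              branch 2.1.1.2 (add \lnot P):
                × closes — contains both P and \lnot P.
          branch 2.1.2 (add \lnot P, ((S \lor R) \land (Q \leftrightarrow T))):
            ((S \lor R) \land (Q \leftrightarrow T)): α-rule — add (S \lor R), (Q \leftrightarrow T).
            \lnot (\lnot S \land P): β-rule — branch into \lnot \lnot S  //  \lnot P.
              branch 2.1.2.1 (add \lnot \lnot S):
                (S \lor R): β-rule — branch into S  //  R.
                  branch 2.1.2.1.1 (add S):
                    (Q \leftrightarrow T): β-rule — branch into Q, T  //  \lnot Q, \lnot T.
                      branch 2.1.2.1.1.1 (add Q, T):
                        ○ open, literals {P=F, Q=T, S=T, T=T}.
                      branch 2.1.2.1.1.2 (add \lnot Q, \lnot T):
                        ○ open, literals {P=F, Q=F, S=T, T=F}.
                  branch 2.1.2.1.2 (add R):
                    (Q \leftrightarrow T): β-rule — branch into Q, T  //  \lnot Q, \lnot T.
                      branch 2.1.2.1.2.1 (add Q, T):
                        ○ open, literals {P=F, Q=T, R=T, S=T, T=T}.
                      branch 2.1.2.1.2.2 (add \lnot Q, \lnot T):
                        ○ open, literals {P=F, Q=F, R=T, S=T, T=F}.
              branch 2.1.2.2 (add \lnot P):
                (S \lor R): β-rule — branch into S  //  R.
                  branch 2.1.2.2.1 (add S):
                    (Q \leftrightarrow T): β-rule — branch into Q, T  //  \lnot Q, \lnot T.
                      branch 2.1.2.2.1.1 (add Q, T):
                        ○ open, literals {P=F, Q=T, S=T, T=T}.
                      branch 2.1.2.2.1.2 (add \lnot Q, \lnot T):
                        ○ open, literals {P=F, Q=F, S=T, T=F}.
                  branch 2.1.2.2.2 (add R):
                    (Q \leftrightarrow T): β-rule — branch into Q, T  //  \lnot Q, \lnot T.
                      branch 2.1.2.2.2.1 (add Q, T):
                        ○ open, literals {P=F, Q=T, R=T, T=T}.
                      branch 2.1.2.2.2.2 (add \lnot Q, \lnot T):
                        ○ open, literals {P=F, Q=F, R=T, T=F}.
      branch 2.2 (add \lnot \lnot \lnot \lnot P):
        \lnot \lnot \lnot \lnot P: drop double negation, giving \lnot \lnot P.
        \lnot (P \leftrightarrow ((S \lor R) \land (Q \leftrightarrow T))): β-rule — branch into P, \lnot ((S \lor R) \land (Q \leftrightarrow T))  //  \lnot P, ((S \lor R) \land (Q \leftrightarrow T)).
          branch 2.2.1 (add P, \lnot ((S \lor R) \land (Q \leftrightarrow T))):
            \lnot ((S \lor R) \land (Q \leftrightarrow T)): β-rule — branch into \lnot (S \lor R)  //  \lnot (Q \leftrightarrow T).
              branch 2.2.1.1 (add \lnot (S \lor R)):
                \lnot (S \lor R): α-rule — add \lnot S, \lnot R.
                ○ open, literals {P=T, R=F, S=F}.
              branch 2.2.1.2 (add \lnot (Q \leftrightarrow T)):
                \lnot (Q \leftrightarrow T): β-rule — branch into Q, \lnot T  //  \lnot Q, T.
                  branch 2.2.1.2.1 (add Q, \lnot T):
                    ○ open, literals {P=T, Q=T, T=F}.
                  branch 2.2.1.2.2 (add \lnot Q, T):
                    ○ open, literals {P=T, Q=F, T=T}.
          branch 2.2.2 (add \lnot P, ((S \lor R) \land (Q \leftrightarrow T))):
            × closes — contains both P and \lnot P.
4 branches closed, 13 open.
Each open branch fixes some atoms; the unmentioned ones are free. Counting distinct full assignments: branch {P=T, Q=T, S=T, T=F} (R) contributes 2 new; branch {P=T, Q=F, S=T, T=T} (R) contributes 2 new; branch {P=F, Q=T, S=T, T=T} (R) contributes 2 new; branch {P=F, Q=F, S=T, T=F} (R) contributes 2 new; branch {P=F, Q=T, R=T, S=T, T=T} (none free) contributes 0 new; branch {P=F, Q=F, R=T, S=T, T=F} (none free) contributes 0 new; branch {P=F, Q=T, S=T, T=T} (R) contributes 0 new; branch {P=F, Q=F, S=T, T=F} (R) contributes 0 new; branch {P=F, Q=T, R=T, T=T} (S) contributes 1 new; branch {P=F, Q=F, R=T, T=F} (S) contributes 1 new; branch {P=T, R=F, S=F} (Q, T) contributes 4 new; branch {P=T, Q=T, T=F} (R, S) contributes 1 new; branch {P=T, Q=F, T=T} (R, S) contributes 1 new. Total: 16.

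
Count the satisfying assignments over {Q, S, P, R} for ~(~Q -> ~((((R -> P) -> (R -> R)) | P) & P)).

4

Initial set: {~(~Q -> ~((((R -> P) -> (R -> R)) | P) & P))}.
~(~Q -> ~((((R -> P) -> (R -> R)) | P) & P)): α-rule — add ~Q, ~~((((R -> P) -> (R -> R)) | P) & P).
~~((((R -> P) -> (R -> R)) | P) & P): α-rule — add (((R -> P) -> (R -> R)) | P), P.
(((R -> P) -> (R -> R)) | P): β-rule — branch into ((R -> P) -> (R -> R))  //  P.
  branch 1 (add ((R -> P) -> (R -> R))):
    ((R -> P) -> (R -> R)): β-rule — branch into ~(R -> P)  //  (R -> R).
      branch 1.1 (add ~(R -> P)):
        ~(R -> P): α-rule — add R, ~P.
        × closes — contains both P and ~P.
      branch 1.2 (add (R -> R)):
        (R -> R): β-rule — branch into ~R  //  R.
          branch 1.2.1 (add ~R):
            ○ open, literals {P=1, Q=0, R=0}.
          branch 1.2.2 (add R):
            ○ open, literals {P=1, Q=0, R=1}.
  branch 2 (add P):
    ○ open, literals {P=1, Q=0}.
1 branch closed, 3 open.
Each open branch fixes some atoms; the unmentioned ones are free. Counting distinct full assignments: branch {P=1, Q=0, R=0} (S) contributes 2 new; branch {P=1, Q=0, R=1} (S) contributes 2 new; branch {P=1, Q=0} (S, R) contributes 0 new. Total: 4.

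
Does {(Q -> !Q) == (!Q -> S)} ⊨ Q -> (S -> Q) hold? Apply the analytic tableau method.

Initial set: {((Q -> !Q) == (!Q -> S)); !(Q -> (S -> Q))}.
!(Q -> (S -> Q)): α-rule — add Q, !(S -> Q).
!(S -> Q): α-rule — add S, !Q.
× closes — contains both Q and !Q.
All 1 branch closes.
Every branch closed, so the premises entail the conclusion.

Yes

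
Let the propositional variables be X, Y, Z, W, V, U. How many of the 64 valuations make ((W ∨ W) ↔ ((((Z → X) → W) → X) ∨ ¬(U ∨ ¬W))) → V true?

48

Initial set: {T (((W ∨ W) ↔ ((((Z → X) → W) → X) ∨ ¬(U ∨ ¬W))) → V)}.
T (((W ∨ W) ↔ ((((Z → X) → W) → X) ∨ ¬(U ∨ ¬W))) → V): β-rule — branch into F ((W ∨ W) ↔ ((((Z → X) → W) → X) ∨ ¬(U ∨ ¬W)))  //  T V.
  branch 1 (add F ((W ∨ W) ↔ ((((Z → X) → W) → X) ∨ ¬(U ∨ ¬W)))):
    F ((W ∨ W) ↔ ((((Z → X) → W) → X) ∨ ¬(U ∨ ¬W))): β-rule — branch into T (W ∨ W), F ((((Z → X) → W) → X) ∨ ¬(U ∨ ¬W))  //  F (W ∨ W), T ((((Z → X) → W) → X) ∨ ¬(U ∨ ¬W)).
      branch 1.1 (add T (W ∨ W), F ((((Z → X) → W) → X) ∨ ¬(U ∨ ¬W))):
        F ((((Z → X) → W) → X) ∨ ¬(U ∨ ¬W)): α-rule — add F (((Z → X) → W) → X), F ¬(U ∨ ¬W).
        F (((Z → X) → W) → X): α-rule — add T ((Z → X) → W), F X.
        T (W ∨ W): β-rule — branch into T W  //  T W.
          branch 1.1.1 (add T W):
            F ¬(U ∨ ¬W): β-rule — branch into T U  //  T ¬W.
              branch 1.1.1.1 (add T U):
                T ((Z → X) → W): β-rule — branch into F (Z → X)  //  T W.
                  branch 1.1.1.1.1 (add F (Z → X)):
                    F (Z → X): α-rule — add T Z, F X.
                    ○ open, literals {U=true, W=true, X=false, Z=true}.
                  branch 1.1.1.1.2 (add T W):
                    ○ open, literals {U=true, W=true, X=false}.
              branch 1.1.1.2 (add T ¬W):
                × closes — contains both W and ¬W.
          branch 1.1.2 (add T W):
            F ¬(U ∨ ¬W): β-rule — branch into T U  //  T ¬W.
              branch 1.1.2.1 (add T U):
                T ((Z → X) → W): β-rule — branch into F (Z → X)  //  T W.
                  branch 1.1.2.1.1 (add F (Z → X)):
                    F (Z → X): α-rule — add T Z, F X.
                    ○ open, literals {U=true, W=true, X=false, Z=true}.
                  branch 1.1.2.1.2 (add T W):
                    ○ open, literals {U=true, W=true, X=false}.
              branch 1.1.2.2 (add T ¬W):
                × closes — contains both W and ¬W.
      branch 1.2 (add F (W ∨ W), T ((((Z → X) → W) → X) ∨ ¬(U ∨ ¬W))):
        F (W ∨ W): α-rule — add F W, F W.
        T ((((Z → X) → W) → X) ∨ ¬(U ∨ ¬W)): β-rule — branch into T (((Z → X) → W) → X)  //  T ¬(U ∨ ¬W).
          branch 1.2.1 (add T (((Z → X) → W) → X)):
            T (((Z → X) → W) → X): β-rule — branch into F ((Z → X) → W)  //  T X.
              branch 1.2.1.1 (add F ((Z → X) → W)):
                F ((Z → X) → W): α-rule — add T (Z → X), F W.
                T (Z → X): β-rule — branch into F Z  //  T X.
                  branch 1.2.1.1.1 (add F Z):
                    ○ open, literals {W=false, Z=false}.
                  branch 1.2.1.1.2 (add T X):
                    ○ open, literals {W=false, X=true}.
              branch 1.2.1.2 (add T X):
                ○ open, literals {W=false, X=true}.
          branch 1.2.2 (add T ¬(U ∨ ¬W)):
            T ¬(U ∨ ¬W): α-rule — add F U, F ¬W.
            × closes — contains both W and ¬W.
  branch 2 (add T V):
    ○ open, literals {V=true}.
3 branches closed, 8 open.
Each open branch fixes some atoms; the unmentioned ones are free. Counting distinct full assignments: branch {U=true, W=true, X=false, Z=true} (Y, V) contributes 4 new; branch {U=true, W=true, X=false} (Y, Z, V) contributes 4 new; branch {U=true, W=true, X=false, Z=true} (Y, V) contributes 0 new; branch {U=true, W=true, X=false} (Y, Z, V) contributes 0 new; branch {W=false, Z=false} (X, Y, V, U) contributes 16 new; branch {W=false, X=true} (Y, Z, V, U) contributes 8 new; branch {W=false, X=true} (Y, Z, V, U) contributes 0 new; branch {V=true} (X, Y, Z, W, U) contributes 16 new. Total: 48.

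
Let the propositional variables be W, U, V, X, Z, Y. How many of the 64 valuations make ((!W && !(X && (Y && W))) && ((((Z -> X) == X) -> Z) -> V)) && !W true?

20

Initial set: {(((!W && !(X && (Y && W))) && ((((Z -> X) == X) -> Z) -> V)) && !W)}.
(((!W && !(X && (Y && W))) && ((((Z -> X) == X) -> Z) -> V)) && !W): α-rule — add ((!W && !(X && (Y && W))) && ((((Z -> X) == X) -> Z) -> V)), !W.
((!W && !(X && (Y && W))) && ((((Z -> X) == X) -> Z) -> V)): α-rule — add (!W && !(X && (Y && W))), ((((Z -> X) == X) -> Z) -> V).
(!W && !(X && (Y && W))): α-rule — add !W, !(X && (Y && W)).
((((Z -> X) == X) -> Z) -> V): β-rule — branch into !(((Z -> X) == X) -> Z)  //  V.
  branch 1 (add !(((Z -> X) == X) -> Z)):
    !(((Z -> X) == X) -> Z): α-rule — add ((Z -> X) == X), !Z.
    !(X && (Y && W)): β-rule — branch into !X  //  !(Y && W).
      branch 1.1 (add !X):
        ((Z -> X) == X): β-rule — branch into (Z -> X), X  //  !(Z -> X), !X.
          branch 1.1.1 (add (Z -> X), X):
            × closes — contains both X and !X.
          branch 1.1.2 (add !(Z -> X), !X):
            !(Z -> X): α-rule — add Z, !X.
            × closes — contains both Z and !Z.
      branch 1.2 (add !(Y && W)):
        ((Z -> X) == X): β-rule — branch into (Z -> X), X  //  !(Z -> X), !X.
          branch 1.2.1 (add (Z -> X), X):
            !(Y && W): β-rule — branch into !Y  //  !W.
              branch 1.2.1.1 (add !Y):
                (Z -> X): β-rule — branch into !Z  //  X.
                  branch 1.2.1.1.1 (add !Z):
                    ○ open, literals {W=F, X=T, Y=F, Z=F}.
                  branch 1.2.1.1.2 (add X):
                    ○ open, literals {W=F, X=T, Y=F, Z=F}.
              branch 1.2.1.2 (add !W):
                (Z -> X): β-rule — branch into !Z  //  X.
                  branch 1.2.1.2.1 (add !Z):
                    ○ open, literals {W=F, X=T, Z=F}.
                  branch 1.2.1.2.2 (add X):
                    ○ open, literals {W=F, X=T, Z=F}.
          branch 1.2.2 (add !(Z -> X), !X):
            !(Z -> X): α-rule — add Z, !X.
            × closes — contains both Z and !Z.
  branch 2 (add V):
    !(X && (Y && W)): β-rule — branch into !X  //  !(Y && W).
      branch 2.1 (add !X):
        ○ open, literals {V=T, W=F, X=F}.
      branch 2.2 (add !(Y && W)):
        !(Y && W): β-rule — branch into !Y  //  !W.
          branch 2.2.1 (add !Y):
            ○ open, literals {V=T, W=F, Y=F}.
          branch 2.2.2 (add !W):
            ○ open, literals {V=T, W=F}.
3 branches closed, 7 open.
Each open branch fixes some atoms; the unmentioned ones are free. Counting distinct full assignments: branch {W=F, X=T, Y=F, Z=F} (U, V) contributes 4 new; branch {W=F, X=T, Y=F, Z=F} (U, V) contributes 0 new; branch {W=F, X=T, Z=F} (U, V, Y) contributes 4 new; branch {W=F, X=T, Z=F} (U, V, Y) contributes 0 new; branch {V=T, W=F, X=F} (U, Z, Y) contributes 8 new; branch {V=T, W=F, Y=F} (U, X, Z) contributes 2 new; branch {V=T, W=F} (U, X, Z, Y) contributes 2 new. Total: 20.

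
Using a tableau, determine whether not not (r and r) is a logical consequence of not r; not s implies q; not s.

Initial set: {T not r; T (not s implies q); T not s; F not not (r and r)}.
F not not (r and r): drop double negation, giving F (r and r).
T (not s implies q): β-rule — branch into F not s  //  T q.
  branch 1 (add F not s):
    × closes — contains both s and not s.
  branch 2 (add T q):
    F (r and r): β-rule — branch into F r  //  F r.
      branch 2.1 (add F r):
        ○ open, literals {q=1, r=0, s=0}.
      branch 2.2 (add F r):
        ○ open, literals {q=1, r=0, s=0}.
1 branch closed, 2 open.
An open branch gives a countermodel: q=1, r=0, s=0 (unmentioned atoms arbitrary); the premises hold there but the conclusion fails.

No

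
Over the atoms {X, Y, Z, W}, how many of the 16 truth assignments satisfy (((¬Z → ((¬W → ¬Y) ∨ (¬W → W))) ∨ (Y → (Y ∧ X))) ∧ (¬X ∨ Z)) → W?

11

Initial set: {((((¬Z → ((¬W → ¬Y) ∨ (¬W → W))) ∨ (Y → (Y ∧ X))) ∧ (¬X ∨ Z)) → W)}.
((((¬Z → ((¬W → ¬Y) ∨ (¬W → W))) ∨ (Y → (Y ∧ X))) ∧ (¬X ∨ Z)) → W): β-rule — branch into ¬(((¬Z → ((¬W → ¬Y) ∨ (¬W → W))) ∨ (Y → (Y ∧ X))) ∧ (¬X ∨ Z))  //  W.
  branch 1 (add ¬(((¬Z → ((¬W → ¬Y) ∨ (¬W → W))) ∨ (Y → (Y ∧ X))) ∧ (¬X ∨ Z))):
    ¬(((¬Z → ((¬W → ¬Y) ∨ (¬W → W))) ∨ (Y → (Y ∧ X))) ∧ (¬X ∨ Z)): β-rule — branch into ¬((¬Z → ((¬W → ¬Y) ∨ (¬W → W))) ∨ (Y → (Y ∧ X)))  //  ¬(¬X ∨ Z).
      branch 1.1 (add ¬((¬Z → ((¬W → ¬Y) ∨ (¬W → W))) ∨ (Y → (Y ∧ X)))):
        ¬((¬Z → ((¬W → ¬Y) ∨ (¬W → W))) ∨ (Y → (Y ∧ X))): α-rule — add ¬(¬Z → ((¬W → ¬Y) ∨ (¬W → W))), ¬(Y → (Y ∧ X)).
        ¬(¬Z → ((¬W → ¬Y) ∨ (¬W → W))): α-rule — add ¬Z, ¬((¬W → ¬Y) ∨ (¬W → W)).
        ¬(Y → (Y ∧ X)): α-rule — add Y, ¬(Y ∧ X).
        ¬((¬W → ¬Y) ∨ (¬W → W)): α-rule — add ¬(¬W → ¬Y), ¬(¬W → W).
        ¬(¬W → ¬Y): α-rule — add ¬W, ¬¬Y.
        ¬(¬W → W): α-rule — add ¬W, ¬W.
        ¬(Y ∧ X): β-rule — branch into ¬Y  //  ¬X.
          branch 1.1.1 (add ¬Y):
            × closes — contains both Y and ¬Y.
          branch 1.1.2 (add ¬X):
            ○ open, literals {W=F, X=F, Y=T, Z=F}.
      branch 1.2 (add ¬(¬X ∨ Z)):
        ¬(¬X ∨ Z): α-rule — add ¬¬X, ¬Z.
        ○ open, literals {X=T, Z=F}.
  branch 2 (add W):
    ○ open, literals {W=T}.
1 branch closed, 3 open.
Each open branch fixes some atoms; the unmentioned ones are free. Counting distinct full assignments: branch {W=F, X=F, Y=T, Z=F} (none free) contributes 1 new; branch {X=T, Z=F} (Y, W) contributes 4 new; branch {W=T} (X, Y, Z) contributes 6 new. Total: 11.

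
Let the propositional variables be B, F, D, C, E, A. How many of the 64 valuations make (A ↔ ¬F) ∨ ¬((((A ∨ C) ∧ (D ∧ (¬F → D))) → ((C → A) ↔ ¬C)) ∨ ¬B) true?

34

Initial set: {T ((A ↔ ¬F) ∨ ¬((((A ∨ C) ∧ (D ∧ (¬F → D))) → ((C → A) ↔ ¬C)) ∨ ¬B))}.
T ((A ↔ ¬F) ∨ ¬((((A ∨ C) ∧ (D ∧ (¬F → D))) → ((C → A) ↔ ¬C)) ∨ ¬B)): β-rule — branch into T (A ↔ ¬F)  //  T ¬((((A ∨ C) ∧ (D ∧ (¬F → D))) → ((C → A) ↔ ¬C)) ∨ ¬B).
  branch 1 (add T (A ↔ ¬F)):
    T (A ↔ ¬F): β-rule — branch into T A, T ¬F  //  F A, F ¬F.
      branch 1.1 (add T A, T ¬F):
        ○ open, literals {A=true, F=false}.
      branch 1.2 (add F A, F ¬F):
        ○ open, literals {A=false, F=true}.
  branch 2 (add T ¬((((A ∨ C) ∧ (D ∧ (¬F → D))) → ((C → A) ↔ ¬C)) ∨ ¬B)):
    T ¬((((A ∨ C) ∧ (D ∧ (¬F → D))) → ((C → A) ↔ ¬C)) ∨ ¬B): α-rule — add F (((A ∨ C) ∧ (D ∧ (¬F → D))) → ((C → A) ↔ ¬C)), F ¬B.
    F (((A ∨ C) ∧ (D ∧ (¬F → D))) → ((C → A) ↔ ¬C)): α-rule — add T ((A ∨ C) ∧ (D ∧ (¬F → D))), F ((C → A) ↔ ¬C).
    T ((A ∨ C) ∧ (D ∧ (¬F → D))): α-rule — add T (A ∨ C), T (D ∧ (¬F → D)).
    T (D ∧ (¬F → D)): α-rule — add T D, T (¬F → D).
    F ((C → A) ↔ ¬C): β-rule — branch into T (C → A), F ¬C  //  F (C → A), T ¬C.
      branch 2.1 (add T (C → A), F ¬C):
        T (A ∨ C): β-rule — branch into T A  //  T C.
          branch 2.1.1 (add T A):
            T (¬F → D): β-rule — branch into F ¬F  //  T D.
              branch 2.1.1.1 (add F ¬F):
                T (C → A): β-rule — branch into F C  //  T A.
                  branch 2.1.1.1.1 (add F C):
                    × closes — contains both C and ¬C.
                  branch 2.1.1.1.2 (add T A):
                    ○ open, literals {A=true, B=true, C=true, D=true, F=true}.
              branch 2.1.1.2 (add T D):
                T (C → A): β-rule — branch into F C  //  T A.
                  branch 2.1.1.2.1 (add F C):
                    × closes — contains both C and ¬C.
                  branch 2.1.1.2.2 (add T A):
                    ○ open, literals {A=true, B=true, C=true, D=true}.
          branch 2.1.2 (add T C):
            T (¬F → D): β-rule — branch into F ¬F  //  T D.
              branch 2.1.2.1 (add F ¬F):
                T (C → A): β-rule — branch into F C  //  T A.
                  branch 2.1.2.1.1 (add F C):
                    × closes — contains both C and ¬C.
                  branch 2.1.2.1.2 (add T A):
                    ○ open, literals {A=true, B=true, C=true, D=true, F=true}.
              branch 2.1.2.2 (add T D):
                T (C → A): β-rule — branch into F C  //  T A.
                  branch 2.1.2.2.1 (add F C):
                    × closes — contains both C and ¬C.
                  branch 2.1.2.2.2 (add T A):
                    ○ open, literals {A=true, B=true, C=true, D=true}.
      branch 2.2 (add F (C → A), T ¬C):
        F (C → A): α-rule — add T C, F A.
        × closes — contains both C and ¬C.
5 branches closed, 6 open.
Each open branch fixes some atoms; the unmentioned ones are free. Counting distinct full assignments: branch {A=true, F=false} (B, D, C, E) contributes 16 new; branch {A=false, F=true} (B, D, C, E) contributes 16 new; branch {A=true, B=true, C=true, D=true, F=true} (E) contributes 2 new; branch {A=true, B=true, C=true, D=true} (F, E) contributes 0 new; branch {A=true, B=true, C=true, D=true, F=true} (E) contributes 0 new; branch {A=true, B=true, C=true, D=true} (F, E) contributes 0 new. Total: 34.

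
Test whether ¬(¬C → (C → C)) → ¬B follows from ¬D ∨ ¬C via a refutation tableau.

Yes

Initial set: {(¬D ∨ ¬C); ¬(¬(¬C → (C → C)) → ¬B)}.
¬(¬(¬C → (C → C)) → ¬B): α-rule — add ¬(¬C → (C → C)), ¬¬B.
¬(¬C → (C → C)): α-rule — add ¬C, ¬(C → C).
¬(C → C): α-rule — add C, ¬C.
× closes — contains both C and ¬C.
All 1 branch closes.
Every branch closed, so the premises entail the conclusion.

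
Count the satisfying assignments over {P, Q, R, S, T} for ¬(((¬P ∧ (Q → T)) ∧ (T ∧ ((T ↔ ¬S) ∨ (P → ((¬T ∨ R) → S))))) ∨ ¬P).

16

Initial set: {T ¬(((¬P ∧ (Q → T)) ∧ (T ∧ ((T ↔ ¬S) ∨ (P → ((¬T ∨ R) → S))))) ∨ ¬P)}.
T ¬(((¬P ∧ (Q → T)) ∧ (T ∧ ((T ↔ ¬S) ∨ (P → ((¬T ∨ R) → S))))) ∨ ¬P): α-rule — add F ((¬P ∧ (Q → T)) ∧ (T ∧ ((T ↔ ¬S) ∨ (P → ((¬T ∨ R) → S))))), F ¬P.
F ((¬P ∧ (Q → T)) ∧ (T ∧ ((T ↔ ¬S) ∨ (P → ((¬T ∨ R) → S))))): β-rule — branch into F (¬P ∧ (Q → T))  //  F (T ∧ ((T ↔ ¬S) ∨ (P → ((¬T ∨ R) → S)))).
  branch 1 (add F (¬P ∧ (Q → T))):
    F (¬P ∧ (Q → T)): β-rule — branch into F ¬P  //  F (Q → T).
      branch 1.1 (add F ¬P):
        ○ open, literals {P=true}.
      branch 1.2 (add F (Q → T)):
        F (Q → T): α-rule — add T Q, F T.
        ○ open, literals {P=true, Q=true, T=false}.
  branch 2 (add F (T ∧ ((T ↔ ¬S) ∨ (P → ((¬T ∨ R) → S))))):
    F (T ∧ ((T ↔ ¬S) ∨ (P → ((¬T ∨ R) → S)))): β-rule — branch into F T  //  F ((T ↔ ¬S) ∨ (P → ((¬T ∨ R) → S))).
      branch 2.1 (add F T):
        ○ open, literals {P=true, T=false}.
      branch 2.2 (add F ((T ↔ ¬S) ∨ (P → ((¬T ∨ R) → S)))):
        F ((T ↔ ¬S) ∨ (P → ((¬T ∨ R) → S))): α-rule — add F (T ↔ ¬S), F (P → ((¬T ∨ R) → S)).
        F (P → ((¬T ∨ R) → S)): α-rule — add T P, F ((¬T ∨ R) → S).
        F ((¬T ∨ R) → S): α-rule — add T (¬T ∨ R), F S.
        F (T ↔ ¬S): β-rule — branch into T T, F ¬S  //  F T, T ¬S.
          branch 2.2.1 (add T T, F ¬S):
            × closes — contains both S and ¬S.
          branch 2.2.2 (add F T, T ¬S):
            T (¬T ∨ R): β-rule — branch into T ¬T  //  T R.
              branch 2.2.2.1 (add T ¬T):
                ○ open, literals {P=true, S=false, T=false}.
              branch 2.2.2.2 (add T R):
                ○ open, literals {P=true, R=true, S=false, T=false}.
1 branch closed, 5 open.
Each open branch fixes some atoms; the unmentioned ones are free. Counting distinct full assignments: branch {P=true} (Q, R, S, T) contributes 16 new; branch {P=true, Q=true, T=false} (R, S) contributes 0 new; branch {P=true, T=false} (Q, R, S) contributes 0 new; branch {P=true, S=false, T=false} (Q, R) contributes 0 new; branch {P=true, R=true, S=false, T=false} (Q) contributes 0 new. Total: 16.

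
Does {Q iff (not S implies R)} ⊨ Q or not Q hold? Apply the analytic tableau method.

Yes

Initial set: {(Q iff (not S implies R)); not (Q or not Q)}.
not (Q or not Q): α-rule — add not Q, not not Q.
× closes — contains both Q and not Q.
All 1 branch closes.
Every branch closed, so the premises entail the conclusion.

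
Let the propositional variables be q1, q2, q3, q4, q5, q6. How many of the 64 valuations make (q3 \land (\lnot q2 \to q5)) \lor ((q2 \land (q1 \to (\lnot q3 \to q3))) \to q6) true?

60

Initial set: {((q3 \land (\lnot q2 \to q5)) \lor ((q2 \land (q1 \to (\lnot q3 \to q3))) \to q6))}.
((q3 \land (\lnot q2 \to q5)) \lor ((q2 \land (q1 \to (\lnot q3 \to q3))) \to q6)): β-rule — branch into (q3 \land (\lnot q2 \to q5))  //  ((q2 \land (q1 \to (\lnot q3 \to q3))) \to q6).
  branch 1 (add (q3 \land (\lnot q2 \to q5))):
    (q3 \land (\lnot q2 \to q5)): α-rule — add q3, (\lnot q2 \to q5).
    (\lnot q2 \to q5): β-rule — branch into \lnot \lnot q2  //  q5.
      branch 1.1 (add \lnot \lnot q2):
        ○ open, literals {q2=1, q3=1}.
      branch 1.2 (add q5):
        ○ open, literals {q3=1, q5=1}.
  branch 2 (add ((q2 \land (q1 \to (\lnot q3 \to q3))) \to q6)):
    ((q2 \land (q1 \to (\lnot q3 \to q3))) \to q6): β-rule — branch into \lnot (q2 \land (q1 \to (\lnot q3 \to q3)))  //  q6.
      branch 2.1 (add \lnot (q2 \land (q1 \to (\lnot q3 \to q3)))):
        \lnot (q2 \land (q1 \to (\lnot q3 \to q3))): β-rule — branch into \lnot q2  //  \lnot (q1 \to (\lnot q3 \to q3)).
          branch 2.1.1 (add \lnot q2):
            ○ open, literals {q2=0}.
          branch 2.1.2 (add \lnot (q1 \to (\lnot q3 \to q3))):
            \lnot (q1 \to (\lnot q3 \to q3)): α-rule — add q1, \lnot (\lnot q3 \to q3).
            \lnot (\lnot q3 \to q3): α-rule — add \lnot q3, \lnot q3.
            ○ open, literals {q1=1, q3=0}.
      branch 2.2 (add q6):
        ○ open, literals {q6=1}.
0 branches closed, 5 open.
Each open branch fixes some atoms; the unmentioned ones are free. Counting distinct full assignments: branch {q2=1, q3=1} (q1, q4, q5, q6) contributes 16 new; branch {q3=1, q5=1} (q1, q2, q4, q6) contributes 8 new; branch {q2=0} (q1, q3, q4, q5, q6) contributes 24 new; branch {q1=1, q3=0} (q2, q4, q5, q6) contributes 8 new; branch {q6=1} (q1, q2, q3, q4, q5) contributes 4 new. Total: 60.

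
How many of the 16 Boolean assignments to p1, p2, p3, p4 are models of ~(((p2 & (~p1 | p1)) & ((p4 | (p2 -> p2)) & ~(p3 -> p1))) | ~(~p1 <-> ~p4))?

Initial set: {T ~(((p2 & (~p1 | p1)) & ((p4 | (p2 -> p2)) & ~(p3 -> p1))) | ~(~p1 <-> ~p4))}.
T ~(((p2 & (~p1 | p1)) & ((p4 | (p2 -> p2)) & ~(p3 -> p1))) | ~(~p1 <-> ~p4)): α-rule — add F ((p2 & (~p1 | p1)) & ((p4 | (p2 -> p2)) & ~(p3 -> p1))), F ~(~p1 <-> ~p4).
F ((p2 & (~p1 | p1)) & ((p4 | (p2 -> p2)) & ~(p3 -> p1))): β-rule — branch into F (p2 & (~p1 | p1))  //  F ((p4 | (p2 -> p2)) & ~(p3 -> p1)).
  branch 1 (add F (p2 & (~p1 | p1))):
    F ~(~p1 <-> ~p4): β-rule — branch into T ~p1, T ~p4  //  F ~p1, F ~p4.
      branch 1.1 (add T ~p1, T ~p4):
        F (p2 & (~p1 | p1)): β-rule — branch into F p2  //  F (~p1 | p1).
          branch 1.1.1 (add F p2):
            ○ open, literals {p1=0, p2=0, p4=0}.
          branch 1.1.2 (add F (~p1 | p1)):
            F (~p1 | p1): α-rule — add F ~p1, F p1.
            × closes — contains both p1 and ~p1.
      branch 1.2 (add F ~p1, F ~p4):
        F (p2 & (~p1 | p1)): β-rule — branch into F p2  //  F (~p1 | p1).
          branch 1.2.1 (add F p2):
            ○ open, literals {p1=1, p2=0, p4=1}.
          branch 1.2.2 (add F (~p1 | p1)):
            F (~p1 | p1): α-rule — add F ~p1, F p1.
            × closes — contains both p1 and ~p1.
  branch 2 (add F ((p4 | (p2 -> p2)) & ~(p3 -> p1))):
    F ~(~p1 <-> ~p4): β-rule — branch into T ~p1, T ~p4  //  F ~p1, F ~p4.
      branch 2.1 (add T ~p1, T ~p4):
        F ((p4 | (p2 -> p2)) & ~(p3 -> p1)): β-rule — branch into F (p4 | (p2 -> p2))  //  F ~(p3 -> p1).
          branch 2.1.1 (add F (p4 | (p2 -> p2))):
            F (p4 | (p2 -> p2)): α-rule — add F p4, F (p2 -> p2).
            F (p2 -> p2): α-rule — add T p2, F p2.
            × closes — contains both p2 and ~p2.
          branch 2.1.2 (add F ~(p3 -> p1)):
            F ~(p3 -> p1): β-rule — branch into F p3  //  T p1.
              branch 2.1.2.1 (add F p3):
                ○ open, literals {p1=0, p3=0, p4=0}.
              branch 2.1.2.2 (add T p1):
                × closes — contains both p1 and ~p1.
      branch 2.2 (add F ~p1, F ~p4):
        F ((p4 | (p2 -> p2)) & ~(p3 -> p1)): β-rule — branch into F (p4 | (p2 -> p2))  //  F ~(p3 -> p1).
          branch 2.2.1 (add F (p4 | (p2 -> p2))):
            F (p4 | (p2 -> p2)): α-rule — add F p4, F (p2 -> p2).
            × closes — contains both p4 and ~p4.
          branch 2.2.2 (add F ~(p3 -> p1)):
            F ~(p3 -> p1): β-rule — branch into F p3  //  T p1.
              branch 2.2.2.1 (add F p3):
                ○ open, literals {p1=1, p3=0, p4=1}.
              branch 2.2.2.2 (add T p1):
                ○ open, literals {p1=1, p4=1}.
5 branches closed, 5 open.
Each open branch fixes some atoms; the unmentioned ones are free. Counting distinct full assignments: branch {p1=0, p2=0, p4=0} (p3) contributes 2 new; branch {p1=1, p2=0, p4=1} (p3) contributes 2 new; branch {p1=0, p3=0, p4=0} (p2) contributes 1 new; branch {p1=1, p3=0, p4=1} (p2) contributes 1 new; branch {p1=1, p4=1} (p2, p3) contributes 1 new. Total: 7.

7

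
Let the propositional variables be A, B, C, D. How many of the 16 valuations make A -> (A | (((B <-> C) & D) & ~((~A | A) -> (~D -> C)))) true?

16

Initial set: {(A -> (A | (((B <-> C) & D) & ~((~A | A) -> (~D -> C)))))}.
(A -> (A | (((B <-> C) & D) & ~((~A | A) -> (~D -> C))))): β-rule — branch into ~A  //  (A | (((B <-> C) & D) & ~((~A | A) -> (~D -> C)))).
  branch 1 (add ~A):
    ○ open, literals {A=F}.
  branch 2 (add (A | (((B <-> C) & D) & ~((~A | A) -> (~D -> C))))):
    (A | (((B <-> C) & D) & ~((~A | A) -> (~D -> C)))): β-rule — branch into A  //  (((B <-> C) & D) & ~((~A | A) -> (~D -> C))).
      branch 2.1 (add A):
        ○ open, literals {A=T}.
      branch 2.2 (add (((B <-> C) & D) & ~((~A | A) -> (~D -> C)))):
        (((B <-> C) & D) & ~((~A | A) -> (~D -> C))): α-rule — add ((B <-> C) & D), ~((~A | A) -> (~D -> C)).
        ((B <-> C) & D): α-rule — add (B <-> C), D.
        ~((~A | A) -> (~D -> C)): α-rule — add (~A | A), ~(~D -> C).
        ~(~D -> C): α-rule — add ~D, ~C.
        × closes — contains both D and ~D.
1 branch closed, 2 open.
Each open branch fixes some atoms; the unmentioned ones are free. Counting distinct full assignments: branch {A=F} (B, C, D) contributes 8 new; branch {A=T} (B, C, D) contributes 8 new. Total: 16.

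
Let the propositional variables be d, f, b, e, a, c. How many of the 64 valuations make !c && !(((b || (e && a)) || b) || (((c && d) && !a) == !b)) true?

Initial set: {(!c && !(((b || (e && a)) || b) || (((c && d) && !a) == !b)))}.
(!c && !(((b || (e && a)) || b) || (((c && d) && !a) == !b))): α-rule — add !c, !(((b || (e && a)) || b) || (((c && d) && !a) == !b)).
!(((b || (e && a)) || b) || (((c && d) && !a) == !b)): α-rule — add !((b || (e && a)) || b), !(((c && d) && !a) == !b).
!((b || (e && a)) || b): α-rule — add !(b || (e && a)), !b.
!(b || (e && a)): α-rule — add !b, !(e && a).
!(((c && d) && !a) == !b): β-rule — branch into ((c && d) && !a), !!b  //  !((c && d) && !a), !b.
  branch 1 (add ((c && d) && !a), !!b):
    × closes — contains both b and !b.
  branch 2 (add !((c && d) && !a), !b):
    !(e && a): β-rule — branch into !e  //  !a.
      branch 2.1 (add !e):
        !((c && d) && !a): β-rule — branch into !(c && d)  //  !!a.
          branch 2.1.1 (add !(c && d)):
            !(c && d): β-rule — branch into !c  //  !d.
              branch 2.1.1.1 (add !c):
                ○ open, literals {b=0, c=0, e=0}.
              branch 2.1.1.2 (add !d):
                ○ open, literals {b=0, c=0, d=0, e=0}.
          branch 2.1.2 (add !!a):
            ○ open, literals {a=1, b=0, c=0, e=0}.
      branch 2.2 (add !a):
        !((c && d) && !a): β-rule — branch into !(c && d)  //  !!a.
          branch 2.2.1 (add !(c && d)):
            !(c && d): β-rule — branch into !c  //  !d.
              branch 2.2.1.1 (add !c):
                ○ open, literals {a=0, b=0, c=0}.
              branch 2.2.1.2 (add !d):
                ○ open, literals {a=0, b=0, c=0, d=0}.
          branch 2.2.2 (add !!a):
            × closes — contains both a and !a.
2 branches closed, 5 open.
Each open branch fixes some atoms; the unmentioned ones are free. Counting distinct full assignments: branch {b=0, c=0, e=0} (d, f, a) contributes 8 new; branch {b=0, c=0, d=0, e=0} (f, a) contributes 0 new; branch {a=1, b=0, c=0, e=0} (d, f) contributes 0 new; branch {a=0, b=0, c=0} (d, f, e) contributes 4 new; branch {a=0, b=0, c=0, d=0} (f, e) contributes 0 new. Total: 12.

12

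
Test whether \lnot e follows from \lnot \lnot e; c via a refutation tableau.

No

Initial set: {\lnot \lnot e; c; \lnot \lnot e}.
\lnot \lnot e: drop double negation, giving e.
○ open, literals {c=T, e=T}.
0 branches closed, 1 open.
An open branch gives a countermodel: c=T, e=T (unmentioned atoms arbitrary); the premises hold there but the conclusion fails.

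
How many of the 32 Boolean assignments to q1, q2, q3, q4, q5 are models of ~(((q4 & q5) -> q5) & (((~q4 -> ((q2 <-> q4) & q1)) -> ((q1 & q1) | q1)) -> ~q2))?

12

Initial set: {~(((q4 & q5) -> q5) & (((~q4 -> ((q2 <-> q4) & q1)) -> ((q1 & q1) | q1)) -> ~q2))}.
~(((q4 & q5) -> q5) & (((~q4 -> ((q2 <-> q4) & q1)) -> ((q1 & q1) | q1)) -> ~q2)): β-rule — branch into ~((q4 & q5) -> q5)  //  ~(((~q4 -> ((q2 <-> q4) & q1)) -> ((q1 & q1) | q1)) -> ~q2).
  branch 1 (add ~((q4 & q5) -> q5)):
    ~((q4 & q5) -> q5): α-rule — add (q4 & q5), ~q5.
    (q4 & q5): α-rule — add q4, q5.
    × closes — contains both q5 and ~q5.
  branch 2 (add ~(((~q4 -> ((q2 <-> q4) & q1)) -> ((q1 & q1) | q1)) -> ~q2)):
    ~(((~q4 -> ((q2 <-> q4) & q1)) -> ((q1 & q1) | q1)) -> ~q2): α-rule — add ((~q4 -> ((q2 <-> q4) & q1)) -> ((q1 & q1) | q1)), ~~q2.
    ((~q4 -> ((q2 <-> q4) & q1)) -> ((q1 & q1) | q1)): β-rule — branch into ~(~q4 -> ((q2 <-> q4) & q1))  //  ((q1 & q1) | q1).
      branch 2.1 (add ~(~q4 -> ((q2 <-> q4) & q1))):
        ~(~q4 -> ((q2 <-> q4) & q1)): α-rule — add ~q4, ~((q2 <-> q4) & q1).
        ~((q2 <-> q4) & q1): β-rule — branch into ~(q2 <-> q4)  //  ~q1.
          branch 2.1.1 (add ~(q2 <-> q4)):
            ~(q2 <-> q4): β-rule — branch into q2, ~q4  //  ~q2, q4.
              branch 2.1.1.1 (add q2, ~q4):
                ○ open, literals {q2=T, q4=F}.
              branch 2.1.1.2 (add ~q2, q4):
                × closes — contains both q2 and ~q2.
          branch 2.1.2 (add ~q1):
            ○ open, literals {q1=F, q2=T, q4=F}.
      branch 2.2 (add ((q1 & q1) | q1)):
        ((q1 & q1) | q1): β-rule — branch into (q1 & q1)  //  q1.
          branch 2.2.1 (add (q1 & q1)):
            (q1 & q1): α-rule — add q1, q1.
            ○ open, literals {q1=T, q2=T}.
          branch 2.2.2 (add q1):
            ○ open, literals {q1=T, q2=T}.
2 branches closed, 4 open.
Each open branch fixes some atoms; the unmentioned ones are free. Counting distinct full assignments: branch {q2=T, q4=F} (q1, q3, q5) contributes 8 new; branch {q1=F, q2=T, q4=F} (q3, q5) contributes 0 new; branch {q1=T, q2=T} (q3, q4, q5) contributes 4 new; branch {q1=T, q2=T} (q3, q4, q5) contributes 0 new. Total: 12.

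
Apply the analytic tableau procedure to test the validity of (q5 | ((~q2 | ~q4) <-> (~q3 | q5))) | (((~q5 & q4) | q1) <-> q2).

Not valid

Assume the negation and expand:
Initial set: {~((q5 | ((~q2 | ~q4) <-> (~q3 | q5))) | (((~q5 & q4) | q1) <-> q2))}.
~((q5 | ((~q2 | ~q4) <-> (~q3 | q5))) | (((~q5 & q4) | q1) <-> q2)): α-rule — add ~(q5 | ((~q2 | ~q4) <-> (~q3 | q5))), ~(((~q5 & q4) | q1) <-> q2).
~(q5 | ((~q2 | ~q4) <-> (~q3 | q5))): α-rule — add ~q5, ~((~q2 | ~q4) <-> (~q3 | q5)).
~(((~q5 & q4) | q1) <-> q2): β-rule — branch into ((~q5 & q4) | q1), ~q2  //  ~((~q5 & q4) | q1), q2.
  branch 1 (add ((~q5 & q4) | q1), ~q2):
    ~((~q2 | ~q4) <-> (~q3 | q5)): β-rule — branch into (~q2 | ~q4), ~(~q3 | q5)  //  ~(~q2 | ~q4), (~q3 | q5).
      branch 1.1 (add (~q2 | ~q4), ~(~q3 | q5)):
        ~(~q3 | q5): α-rule — add ~~q3, ~q5.
        ((~q5 & q4) | q1): β-rule — branch into (~q5 & q4)  //  q1.
          branch 1.1.1 (add (~q5 & q4)):
            (~q5 & q4): α-rule — add ~q5, q4.
            (~q2 | ~q4): β-rule — branch into ~q2  //  ~q4.
              branch 1.1.1.1 (add ~q2):
                ○ open, literals {q2=F, q3=T, q4=T, q5=F}.
              branch 1.1.1.2 (add ~q4):
                × closes — contains both q4 and ~q4.
          branch 1.1.2 (add q1):
            (~q2 | ~q4): β-rule — branch into ~q2  //  ~q4.
              branch 1.1.2.1 (add ~q2):
                ○ open, literals {q1=T, q2=F, q3=T, q5=F}.
              branch 1.1.2.2 (add ~q4):
                ○ open, literals {q1=T, q2=F, q3=T, q4=F, q5=F}.
      branch 1.2 (add ~(~q2 | ~q4), (~q3 | q5)):
        ~(~q2 | ~q4): α-rule — add ~~q2, ~~q4.
        × closes — contains both q2 and ~q2.
  branch 2 (add ~((~q5 & q4) | q1), q2):
    ~((~q5 & q4) | q1): α-rule — add ~(~q5 & q4), ~q1.
    ~((~q2 | ~q4) <-> (~q3 | q5)): β-rule — branch into (~q2 | ~q4), ~(~q3 | q5)  //  ~(~q2 | ~q4), (~q3 | q5).
      branch 2.1 (add (~q2 | ~q4), ~(~q3 | q5)):
        ~(~q3 | q5): α-rule — add ~~q3, ~q5.
        ~(~q5 & q4): β-rule — branch into ~~q5  //  ~q4.
          branch 2.1.1 (add ~~q5):
            × closes — contains both q5 and ~q5.
          branch 2.1.2 (add ~q4):
            (~q2 | ~q4): β-rule — branch into ~q2  //  ~q4.
              branch 2.1.2.1 (add ~q2):
                × closes — contains both q2 and ~q2.
              branch 2.1.2.2 (add ~q4):
                ○ open, literals {q1=F, q2=T, q3=T, q4=F, q5=F}.
      branch 2.2 (add ~(~q2 | ~q4), (~q3 | q5)):
        ~(~q2 | ~q4): α-rule — add ~~q2, ~~q4.
        ~(~q5 & q4): β-rule — branch into ~~q5  //  ~q4.
          branch 2.2.1 (add ~~q5):
            × closes — contains both q5 and ~q5.
          branch 2.2.2 (add ~q4):
            × closes — contains both q4 and ~q4.
6 branches closed, 4 open.
An open branch gives a countermodel: q2=F, q3=T, q4=T, q5=F (unmentioned atoms arbitrary); under it the original formula is false.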